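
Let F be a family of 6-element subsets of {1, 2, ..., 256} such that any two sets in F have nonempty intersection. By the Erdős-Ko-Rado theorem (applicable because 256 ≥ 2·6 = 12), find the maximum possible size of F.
max |F| = C(255, 5) = 8637487551

Erdős-Ko-Rado (1961): when n ≥ 2k, max |F| = C(n−1, k−1). The bound is attained by the star {A : i ∈ A} for any fixed i ∈ [n]. Here C(256−1, 6−1) = C(255, 5) = 8637487551.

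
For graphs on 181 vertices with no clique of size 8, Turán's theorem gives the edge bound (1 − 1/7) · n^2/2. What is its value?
Turán density bound = (6/7) · 181^2/2 = 98283/7 ≈ 14040.4286

Turán's theorem: ex(n, K_{r+1}) is achieved by the complete r-partite Turán graph T(n, r) with parts as balanced as possible, and is at most (1 − 1/r) · n^2/2. For r = 7, n = 181: the density bound is (6/7) · 32761/2 = 98283/7 ≈ 14040.4286. The integer-valued extremum is e(T(181, 7)) = 14040, which is strictly less than the density bound 98283/7 since 7 ∤ 181 (the parts of T(181, 7) cannot all be equal).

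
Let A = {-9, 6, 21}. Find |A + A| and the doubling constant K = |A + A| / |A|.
K = |A + A| / |A| = 5/3

Enumerate A + A = {a + b : a, b ∈ A}. With |A| = 3, there are |A|^2 = 9 ordered sum pairs; collecting distinct values, A + A = {-18, -3, 12, 27, 42}, so |A + A| = 5. Thus K = 5/3. Here |A + A| = 2|A| − 1 = 5, the minimum possible — so K = 5/3 is minimal, which holds iff A is an arithmetic progression.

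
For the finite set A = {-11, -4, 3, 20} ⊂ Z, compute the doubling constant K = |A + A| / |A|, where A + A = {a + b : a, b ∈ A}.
K = |A + A| / |A| = 9/4

Enumerate A + A = {a + b : a, b ∈ A}. With |A| = 4, there are |A|^2 = 16 ordered sum pairs; collecting distinct values, A + A = {-22, -15, -8, -1, 6, 9, 16, 23, 40}, so |A + A| = 9. Thus K = 9/4. For comparison, the minimum possible |A + A| over all 4-element sets is 2·4 − 1 = 7 (so min K = 7/4), attained only by arithmetic progressions.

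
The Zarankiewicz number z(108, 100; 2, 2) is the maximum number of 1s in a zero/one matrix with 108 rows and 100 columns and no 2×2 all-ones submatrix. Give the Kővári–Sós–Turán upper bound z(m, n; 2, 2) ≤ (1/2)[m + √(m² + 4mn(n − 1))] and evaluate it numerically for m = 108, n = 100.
z(108, 100; 2, 2) ≤ (1/2)[108 + √(108² + 4·108·100·99)] = (1/2)[108 + √4288464] = 1089.4303

Kővári–Sós–Turán: let r_1, ..., r_108 be the row sums and z = Σ r_i the total number of 1s. Each pair of columns can share at most one row with both entries 1 (else a 2×2 all-ones block appears), so Σ_i C(r_i, 2) ≤ C(100, 2) = 4950. By convexity Σ_i C(r_i, 2) ≥ 108·C(z/108, 2) = z(z − 108)/(2·108), giving z² − 108z − 108·100·99 ≤ 0 and hence z ≤ (1/2)[108 + √(11664 + 4·1069200)] = (1/2)[108 + √4288464] ≈ (1/2)(108 + 2070.8607) = 1089.4303.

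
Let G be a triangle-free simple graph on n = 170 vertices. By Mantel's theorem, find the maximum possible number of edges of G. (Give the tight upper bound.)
ex(170, K_3) = ⌊170^2/4⌋ = 7225

Mantel (1907): a triangle-free graph on n vertices has at most ⌊n^2/4⌋ edges, with equality for the complete bipartite graph K_{⌊n/2⌋, ⌈n/2⌉}. For n = 170: ⌊170^2/4⌋ = ⌊28900/4⌋ = 7225. The extremal graph is K_{85, 85}, which has 85·85 = 7225 edges.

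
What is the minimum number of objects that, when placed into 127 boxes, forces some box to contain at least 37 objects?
n = (37 − 1)·127 + 1 = 4573

By the generalised pigeonhole principle, to guarantee some box contains ≥ r objects we need more than (r − 1) · k objects total. Threshold: n = (r − 1) · k + 1. With r = 37 and k = 127: n = 36 · 127 + 1 = 4572 + 1 = 4573. For n = 4572 = 36 · 127, we can put exactly 36 objects in every box, avoiding 37 in any single one — so 4573 is tight.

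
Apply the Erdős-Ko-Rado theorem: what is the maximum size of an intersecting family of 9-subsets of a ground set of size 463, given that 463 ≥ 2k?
max |F| = C(462, 8) = 48434052938466195

Erdős-Ko-Rado (1961): when n ≥ 2k, max |F| = C(n−1, k−1). The bound is attained by the star {A : i ∈ A} for any fixed i ∈ [n]. Here C(463−1, 9−1) = C(462, 8) = 48434052938466195.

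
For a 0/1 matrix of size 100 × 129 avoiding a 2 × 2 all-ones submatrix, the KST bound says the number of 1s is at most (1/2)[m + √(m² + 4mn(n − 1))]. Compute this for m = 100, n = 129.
z(100, 129; 2, 2) ≤ (1/2)[100 + √(100² + 4·100·129·128)] = (1/2)[100 + √6614800] = 1335.9627

Kővári–Sós–Turán: let r_1, ..., r_100 be the row sums and z = Σ r_i the total number of 1s. Each pair of columns can share at most one row with both entries 1 (else a 2×2 all-ones block appears), so Σ_i C(r_i, 2) ≤ C(129, 2) = 8256. By convexity Σ_i C(r_i, 2) ≥ 100·C(z/100, 2) = z(z − 100)/(2·100), giving z² − 100z − 100·129·128 ≤ 0 and hence z ≤ (1/2)[100 + √(10000 + 4·1651200)] = (1/2)[100 + √6614800] ≈ (1/2)(100 + 2571.9253) = 1335.9627.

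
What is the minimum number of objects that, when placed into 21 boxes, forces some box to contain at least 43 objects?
n = (43 − 1)·21 + 1 = 883

By the generalised pigeonhole principle, to guarantee some box contains ≥ r objects we need more than (r − 1) · k objects total. Threshold: n = (r − 1) · k + 1. With r = 43 and k = 21: n = 42 · 21 + 1 = 882 + 1 = 883. For n = 882 = 42 · 21, we can put exactly 42 objects in every box, avoiding 43 in any single one — so 883 is tight.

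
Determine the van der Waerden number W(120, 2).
W(120, 2) = 120 + 1 = 121

A 2-term AP is any pair of integers, so a monochromatic 2-AP exists iff some colour is used at least twice. With 120 colours, the colouring i ↦ i on {1, ..., 120} uses each colour once, avoiding any monochromatic pair, so W(120, 2) > 120. For {1, ..., 121}, pigeonhole forces two integers of the same colour, which form a monochromatic 2-AP. Hence W(120, 2) = 121.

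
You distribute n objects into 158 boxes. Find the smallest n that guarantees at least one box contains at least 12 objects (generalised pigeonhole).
n = (12 − 1)·158 + 1 = 1739

By the generalised pigeonhole principle, to guarantee some box contains ≥ r objects we need more than (r − 1) · k objects total. Threshold: n = (r − 1) · k + 1. With r = 12 and k = 158: n = 11 · 158 + 1 = 1738 + 1 = 1739. For n = 1738 = 11 · 158, we can put exactly 11 objects in every box, avoiding 12 in any single one — so 1739 is tight.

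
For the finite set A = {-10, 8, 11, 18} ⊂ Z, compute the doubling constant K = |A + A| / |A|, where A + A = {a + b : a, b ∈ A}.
K = |A + A| / |A| = 10/4 = 5/2

Enumerate A + A = {a + b : a, b ∈ A}. With |A| = 4, there are |A|^2 = 16 ordered sum pairs; collecting distinct values, A + A = {-20, -2, 1, 8, 16, 19, 22, 26, 29, 36}, so |A + A| = 10. Thus K = 10/4 = 5/2. For comparison, the minimum possible |A + A| over all 4-element sets is 2·4 − 1 = 7 (so min K = 7/4), attained only by arithmetic progressions.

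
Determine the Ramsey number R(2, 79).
R(2, 79) = 79

R(2, k) = k for all k ≥ 2: in a 2-colouring of K_k, either some edge is red (a red K_2) or all edges are blue (a blue K_k). And K_{78} coloured all-blue has no blue K_79, so R(2, 79) > 78. Hence R(2, 79) = 79.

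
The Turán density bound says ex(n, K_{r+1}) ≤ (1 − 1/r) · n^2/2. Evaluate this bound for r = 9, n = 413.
Turán density bound = (8/9) · 413^2/2 = 682276/9 ≈ 75808.4444

Turán's theorem: ex(n, K_{r+1}) is achieved by the complete r-partite Turán graph T(n, r) with parts as balanced as possible, and is at most (1 − 1/r) · n^2/2. For r = 9, n = 413: the density bound is (8/9) · 170569/2 = 682276/9 ≈ 75808.4444. The integer-valued extremum is e(T(413, 9)) = 75808, which is strictly less than the density bound 682276/9 since 9 ∤ 413 (the parts of T(413, 9) cannot all be equal).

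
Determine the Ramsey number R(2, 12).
R(2, 12) = 12

R(2, k) = k for all k ≥ 2: in a 2-colouring of K_k, either some edge is red (a red K_2) or all edges are blue (a blue K_k). And K_{11} coloured all-blue has no blue K_12, so R(2, 12) > 11. Hence R(2, 12) = 12.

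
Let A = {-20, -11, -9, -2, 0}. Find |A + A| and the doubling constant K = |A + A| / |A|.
K = |A + A| / |A| = 12/5

Enumerate A + A = {a + b : a, b ∈ A}. With |A| = 5, there are |A|^2 = 25 ordered sum pairs; collecting distinct values, A + A = {-40, -31, -29, -22, -20, -18, -13, -11, -9, -4, -2, 0}, so |A + A| = 12. Thus K = 12/5. For comparison, the minimum possible |A + A| over all 5-element sets is 2·5 − 1 = 9 (so min K = 9/5), attained only by arithmetic progressions.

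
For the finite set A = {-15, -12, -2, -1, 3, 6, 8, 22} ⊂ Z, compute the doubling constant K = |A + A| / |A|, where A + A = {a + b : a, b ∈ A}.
K = |A + A| / |A| = 32/8 = 4

Enumerate A + A = {a + b : a, b ∈ A}. With |A| = 8, there are |A|^2 = 64 ordered sum pairs; collecting distinct values, A + A = {-30, -27, -24, -17, -16, -14, -13, -12, -9, -7, -6, -4, -3, -2, 1, 2, 4, 5, 6, 7, 9, 10, 11, 12, 14, 16, 20, 21, 25, 28, 30, 44}, so |A + A| = 32. Thus K = 32/8 = 4. For comparison, the minimum possible |A + A| over all 8-element sets is 2·8 − 1 = 15 (so min K = 15/8), attained only by arithmetic progressions.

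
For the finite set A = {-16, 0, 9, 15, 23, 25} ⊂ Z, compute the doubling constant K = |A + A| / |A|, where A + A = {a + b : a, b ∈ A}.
K = |A + A| / |A| = 20/6 = 10/3

Enumerate A + A = {a + b : a, b ∈ A}. With |A| = 6, there are |A|^2 = 36 ordered sum pairs; collecting distinct values, A + A = {-32, -16, -7, -1, 0, 7, 9, 15, 18, 23, 24, 25, 30, 32, 34, 38, 40, 46, 48, 50}, so |A + A| = 20. Thus K = 20/6 = 10/3. For comparison, the minimum possible |A + A| over all 6-element sets is 2·6 − 1 = 11 (so min K = 11/6), attained only by arithmetic progressions.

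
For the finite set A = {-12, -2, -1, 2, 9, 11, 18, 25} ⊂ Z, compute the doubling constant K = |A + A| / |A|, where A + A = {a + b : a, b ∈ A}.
K = |A + A| / |A| = 31/8

Enumerate A + A = {a + b : a, b ∈ A}. With |A| = 8, there are |A|^2 = 64 ordered sum pairs; collecting distinct values, A + A = {-24, -14, -13, -10, -4, -3, -2, -1, 0, 1, 4, 6, 7, 8, 9, 10, 11, 13, 16, 17, 18, 20, 22, 23, 24, 27, 29, 34, 36, 43, 50}, so |A + A| = 31. Thus K = 31/8. For comparison, the minimum possible |A + A| over all 8-element sets is 2·8 − 1 = 15 (so min K = 15/8), attained only by arithmetic progressions.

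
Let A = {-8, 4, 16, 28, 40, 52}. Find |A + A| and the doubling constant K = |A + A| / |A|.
K = |A + A| / |A| = 11/6

Enumerate A + A = {a + b : a, b ∈ A}. With |A| = 6, there are |A|^2 = 36 ordered sum pairs; collecting distinct values, A + A = {-16, -4, 8, 20, 32, 44, 56, 68, 80, 92, 104}, so |A + A| = 11. Thus K = 11/6. Here |A + A| = 2|A| − 1 = 11, the minimum possible — so K = 11/6 is minimal, which holds iff A is an arithmetic progression.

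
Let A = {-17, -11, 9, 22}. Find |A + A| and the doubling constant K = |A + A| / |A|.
K = |A + A| / |A| = 10/4 = 5/2

Enumerate A + A = {a + b : a, b ∈ A}. With |A| = 4, there are |A|^2 = 16 ordered sum pairs; collecting distinct values, A + A = {-34, -28, -22, -8, -2, 5, 11, 18, 31, 44}, so |A + A| = 10. Thus K = 10/4 = 5/2. For comparison, the minimum possible |A + A| over all 4-element sets is 2·4 − 1 = 7 (so min K = 7/4), attained only by arithmetic progressions.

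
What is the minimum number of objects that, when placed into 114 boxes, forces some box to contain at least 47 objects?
n = (47 − 1)·114 + 1 = 5245

By the generalised pigeonhole principle, to guarantee some box contains ≥ r objects we need more than (r − 1) · k objects total. Threshold: n = (r − 1) · k + 1. With r = 47 and k = 114: n = 46 · 114 + 1 = 5244 + 1 = 5245. For n = 5244 = 46 · 114, we can put exactly 46 objects in every box, avoiding 47 in any single one — so 5245 is tight.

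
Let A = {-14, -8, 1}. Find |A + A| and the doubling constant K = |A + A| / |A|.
K = |A + A| / |A| = 6/3 = 2

Enumerate A + A = {a + b : a, b ∈ A}. With |A| = 3, there are |A|^2 = 9 ordered sum pairs; collecting distinct values, A + A = {-28, -22, -16, -13, -7, 2}, so |A + A| = 6. Thus K = 6/3 = 2. For comparison, the minimum possible |A + A| over all 3-element sets is 2·3 − 1 = 5 (so min K = 5/3), attained only by arithmetic progressions.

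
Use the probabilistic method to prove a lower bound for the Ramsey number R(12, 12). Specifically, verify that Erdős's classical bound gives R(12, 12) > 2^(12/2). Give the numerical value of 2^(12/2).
2^(12/2) = 64; so R(12, 12) > 64

Colour each edge of K_n uniformly at random with red/blue. The expected number of monochromatic K_12 is C(n, 12) · 2 · 2^(−C(12,2)). If C(n, 12) · 2^(1 − C(12,2)) < 1, then with positive probability no monochromatic K_12 exists, so R(12, 12) > n. The standard estimate C(n, 12) ≤ n^12/12! shows this inequality holds whenever n ≤ 2^(12/2) (since 12! · 2^(C(12,2) − 1) > 2^(12^2/2) ≥ n^12). Hence R(12, 12) > 2^(12/2) = 64.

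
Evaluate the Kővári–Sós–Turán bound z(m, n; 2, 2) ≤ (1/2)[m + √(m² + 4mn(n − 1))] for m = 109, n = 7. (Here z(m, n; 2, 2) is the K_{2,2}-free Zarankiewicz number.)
z(109, 7; 2, 2) ≤ (1/2)[109 + √(109² + 4·109·7·6)] = (1/2)[109 + √30193] = 141.3807

Kővári–Sós–Turán: let r_1, ..., r_109 be the row sums and z = Σ r_i the total number of 1s. Each pair of columns can share at most one row with both entries 1 (else a 2×2 all-ones block appears), so Σ_i C(r_i, 2) ≤ C(7, 2) = 21. By convexity Σ_i C(r_i, 2) ≥ 109·C(z/109, 2) = z(z − 109)/(2·109), giving z² − 109z − 109·7·6 ≤ 0 and hence z ≤ (1/2)[109 + √(11881 + 4·4578)] = (1/2)[109 + √30193] ≈ (1/2)(109 + 173.7613) = 141.3807.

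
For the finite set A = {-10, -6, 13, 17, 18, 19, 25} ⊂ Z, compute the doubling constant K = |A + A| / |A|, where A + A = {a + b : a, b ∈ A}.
K = |A + A| / |A| = 25/7

Enumerate A + A = {a + b : a, b ∈ A}. With |A| = 7, there are |A|^2 = 49 ordered sum pairs; collecting distinct values, A + A = {-20, -16, -12, 3, 7, 8, 9, 11, 12, 13, 15, 19, 26, 30, 31, 32, 34, 35, 36, 37, 38, 42, 43, 44, 50}, so |A + A| = 25. Thus K = 25/7. For comparison, the minimum possible |A + A| over all 7-element sets is 2·7 − 1 = 13 (so min K = 13/7), attained only by arithmetic progressions.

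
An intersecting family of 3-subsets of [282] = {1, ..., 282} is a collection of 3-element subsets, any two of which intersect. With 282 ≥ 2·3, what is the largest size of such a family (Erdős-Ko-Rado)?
max |F| = C(281, 2) = 39340

Erdős-Ko-Rado (1961): when n ≥ 2k, max |F| = C(n−1, k−1). The bound is attained by the star {A : i ∈ A} for any fixed i ∈ [n]. Here C(282−1, 3−1) = C(281, 2) = 39340.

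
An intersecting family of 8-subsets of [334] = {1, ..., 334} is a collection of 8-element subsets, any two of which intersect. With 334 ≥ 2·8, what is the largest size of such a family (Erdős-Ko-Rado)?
max |F| = C(333, 7) = 84549532139028

The Erdős-Ko-Rado theorem states: for n ≥ 2k, an intersecting family of k-subsets of an n-element set has size at most C(n − 1, k − 1), with equality for 'star' families {A ⊆ [n] : |A| = k, i ∈ A} (fix an element i). For n = 334, k = 8: C(333, 7) = 84549532139028.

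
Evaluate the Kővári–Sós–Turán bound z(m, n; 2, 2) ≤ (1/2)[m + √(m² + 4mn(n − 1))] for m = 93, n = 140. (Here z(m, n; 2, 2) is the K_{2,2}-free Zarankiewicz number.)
z(93, 140; 2, 2) ≤ (1/2)[93 + √(93² + 4·93·140·139)] = (1/2)[93 + √7247769] = 1392.584

Kővári–Sós–Turán: let r_1, ..., r_93 be the row sums and z = Σ r_i the total number of 1s. Each pair of columns can share at most one row with both entries 1 (else a 2×2 all-ones block appears), so Σ_i C(r_i, 2) ≤ C(140, 2) = 9730. By convexity Σ_i C(r_i, 2) ≥ 93·C(z/93, 2) = z(z − 93)/(2·93), giving z² − 93z − 93·140·139 ≤ 0 and hence z ≤ (1/2)[93 + √(8649 + 4·1809780)] = (1/2)[93 + √7247769] ≈ (1/2)(93 + 2692.1681) = 1392.584.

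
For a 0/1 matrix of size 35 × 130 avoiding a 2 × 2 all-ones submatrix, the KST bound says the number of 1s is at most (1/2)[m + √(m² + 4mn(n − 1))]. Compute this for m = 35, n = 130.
z(35, 130; 2, 2) ≤ (1/2)[35 + √(35² + 4·35·130·129)] = (1/2)[35 + √2349025] = 783.8265

Kővári–Sós–Turán: let r_1, ..., r_35 be the row sums and z = Σ r_i the total number of 1s. Each pair of columns can share at most one row with both entries 1 (else a 2×2 all-ones block appears), so Σ_i C(r_i, 2) ≤ C(130, 2) = 8385. By convexity Σ_i C(r_i, 2) ≥ 35·C(z/35, 2) = z(z − 35)/(2·35), giving z² − 35z − 35·130·129 ≤ 0 and hence z ≤ (1/2)[35 + √(1225 + 4·586950)] = (1/2)[35 + √2349025] ≈ (1/2)(35 + 1532.6529) = 783.8265.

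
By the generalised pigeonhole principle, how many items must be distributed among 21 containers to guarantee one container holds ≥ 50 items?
n = (50 − 1)·21 + 1 = 1030

By the generalised pigeonhole principle, to guarantee some box contains ≥ r objects we need more than (r − 1) · k objects total. Threshold: n = (r − 1) · k + 1. With r = 50 and k = 21: n = 49 · 21 + 1 = 1029 + 1 = 1030. For n = 1029 = 49 · 21, we can put exactly 49 objects in every box, avoiding 50 in any single one — so 1030 is tight.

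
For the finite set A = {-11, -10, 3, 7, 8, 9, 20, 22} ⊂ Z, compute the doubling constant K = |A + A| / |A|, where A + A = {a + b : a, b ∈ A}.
K = |A + A| / |A| = 29/8

Enumerate A + A = {a + b : a, b ∈ A}. With |A| = 8, there are |A|^2 = 64 ordered sum pairs; collecting distinct values, A + A = {-22, -21, -20, -8, -7, -4, -3, -2, -1, 6, 9, 10, 11, 12, 14, 15, 16, 17, 18, 23, 25, 27, 28, 29, 30, 31, 40, 42, 44}, so |A + A| = 29. Thus K = 29/8. For comparison, the minimum possible |A + A| over all 8-element sets is 2·8 − 1 = 15 (so min K = 15/8), attained only by arithmetic progressions.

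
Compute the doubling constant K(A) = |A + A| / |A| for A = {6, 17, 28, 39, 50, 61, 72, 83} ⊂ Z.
K = |A + A| / |A| = 15/8

Enumerate A + A = {a + b : a, b ∈ A}. With |A| = 8, there are |A|^2 = 64 ordered sum pairs; collecting distinct values, A + A = {12, 23, 34, 45, 56, 67, 78, 89, 100, 111, 122, 133, 144, 155, 166}, so |A + A| = 15. Thus K = 15/8. Here |A + A| = 2|A| − 1 = 15, the minimum possible — so K = 15/8 is minimal, which holds iff A is an arithmetic progression.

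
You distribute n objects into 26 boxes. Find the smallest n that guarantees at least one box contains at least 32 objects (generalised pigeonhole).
n = (32 − 1)·26 + 1 = 807

By the generalised pigeonhole principle, to guarantee some box contains ≥ r objects we need more than (r − 1) · k objects total. Threshold: n = (r − 1) · k + 1. With r = 32 and k = 26: n = 31 · 26 + 1 = 806 + 1 = 807. For n = 806 = 31 · 26, we can put exactly 31 objects in every box, avoiding 32 in any single one — so 807 is tight.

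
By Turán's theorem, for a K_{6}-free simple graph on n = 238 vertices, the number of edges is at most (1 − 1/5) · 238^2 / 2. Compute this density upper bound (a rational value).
Turán density bound = (4/5) · 238^2/2 = 113288/5 ≈ 22657.6

Turán's theorem: ex(n, K_{r+1}) is achieved by the complete r-partite Turán graph T(n, r) with parts as balanced as possible, and is at most (1 − 1/r) · n^2/2. For r = 5, n = 238: the density bound is (4/5) · 56644/2 = 113288/5 ≈ 22657.6. The integer-valued extremum is e(T(238, 5)) = 22657, which is strictly less than the density bound 113288/5 since 5 ∤ 238 (the parts of T(238, 5) cannot all be equal).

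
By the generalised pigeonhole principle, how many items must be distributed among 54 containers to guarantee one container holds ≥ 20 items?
n = (20 − 1)·54 + 1 = 1027

By the generalised pigeonhole principle, to guarantee some box contains ≥ r objects we need more than (r − 1) · k objects total. Threshold: n = (r − 1) · k + 1. With r = 20 and k = 54: n = 19 · 54 + 1 = 1026 + 1 = 1027. For n = 1026 = 19 · 54, we can put exactly 19 objects in every box, avoiding 20 in any single one — so 1027 is tight.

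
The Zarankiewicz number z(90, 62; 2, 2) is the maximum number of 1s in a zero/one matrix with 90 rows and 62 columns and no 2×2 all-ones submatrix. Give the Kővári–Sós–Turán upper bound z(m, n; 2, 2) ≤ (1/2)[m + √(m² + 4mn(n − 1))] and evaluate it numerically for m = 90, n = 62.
z(90, 62; 2, 2) ≤ (1/2)[90 + √(90² + 4·90·62·61)] = (1/2)[90 + √1369620] = 630.1538

Kővári–Sós–Turán: let r_1, ..., r_90 be the row sums and z = Σ r_i the total number of 1s. Each pair of columns can share at most one row with both entries 1 (else a 2×2 all-ones block appears), so Σ_i C(r_i, 2) ≤ C(62, 2) = 1891. By convexity Σ_i C(r_i, 2) ≥ 90·C(z/90, 2) = z(z − 90)/(2·90), giving z² − 90z − 90·62·61 ≤ 0 and hence z ≤ (1/2)[90 + √(8100 + 4·340380)] = (1/2)[90 + √1369620] ≈ (1/2)(90 + 1170.3077) = 630.1538.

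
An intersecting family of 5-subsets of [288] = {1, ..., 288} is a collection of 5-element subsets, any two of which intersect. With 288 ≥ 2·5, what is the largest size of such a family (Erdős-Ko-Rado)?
max |F| = C(287, 4) = 276821545

Erdős-Ko-Rado (1961): when n ≥ 2k, max |F| = C(n−1, k−1). The bound is attained by the star {A : i ∈ A} for any fixed i ∈ [n]. Here C(288−1, 5−1) = C(287, 4) = 276821545.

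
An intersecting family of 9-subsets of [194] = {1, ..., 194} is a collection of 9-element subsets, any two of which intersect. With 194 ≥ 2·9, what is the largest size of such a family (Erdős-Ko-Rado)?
max |F| = C(193, 8) = 41219164704168

The Erdős-Ko-Rado theorem states: for n ≥ 2k, an intersecting family of k-subsets of an n-element set has size at most C(n − 1, k − 1), with equality for 'star' families {A ⊆ [n] : |A| = k, i ∈ A} (fix an element i). For n = 194, k = 9: C(193, 8) = 41219164704168.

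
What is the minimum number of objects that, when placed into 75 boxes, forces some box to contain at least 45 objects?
n = (45 − 1)·75 + 1 = 3301

By the generalised pigeonhole principle, to guarantee some box contains ≥ r objects we need more than (r − 1) · k objects total. Threshold: n = (r − 1) · k + 1. With r = 45 and k = 75: n = 44 · 75 + 1 = 3300 + 1 = 3301. For n = 3300 = 44 · 75, we can put exactly 44 objects in every box, avoiding 45 in any single one — so 3301 is tight.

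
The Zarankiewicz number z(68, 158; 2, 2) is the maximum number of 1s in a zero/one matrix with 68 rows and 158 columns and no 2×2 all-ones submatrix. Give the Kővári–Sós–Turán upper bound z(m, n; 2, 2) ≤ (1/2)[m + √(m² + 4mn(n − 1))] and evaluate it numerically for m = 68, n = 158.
z(68, 158; 2, 2) ≤ (1/2)[68 + √(68² + 4·68·158·157)] = (1/2)[68 + √6751856] = 1333.2167

Kővári–Sós–Turán: let r_1, ..., r_68 be the row sums and z = Σ r_i the total number of 1s. Each pair of columns can share at most one row with both entries 1 (else a 2×2 all-ones block appears), so Σ_i C(r_i, 2) ≤ C(158, 2) = 12403. By convexity Σ_i C(r_i, 2) ≥ 68·C(z/68, 2) = z(z − 68)/(2·68), giving z² − 68z − 68·158·157 ≤ 0 and hence z ≤ (1/2)[68 + √(4624 + 4·1686808)] = (1/2)[68 + √6751856] ≈ (1/2)(68 + 2598.4334) = 1333.2167.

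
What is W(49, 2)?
W(49, 2) = 49 + 1 = 50

A 2-term AP is any pair of integers, so a monochromatic 2-AP exists iff some colour is used at least twice. With 49 colours, the colouring i ↦ i on {1, ..., 49} uses each colour once, avoiding any monochromatic pair, so W(49, 2) > 49. For {1, ..., 50}, pigeonhole forces two integers of the same colour, which form a monochromatic 2-AP. Hence W(49, 2) = 50.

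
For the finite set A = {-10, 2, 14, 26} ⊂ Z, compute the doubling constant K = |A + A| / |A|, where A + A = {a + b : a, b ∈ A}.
K = |A + A| / |A| = 7/4

Enumerate A + A = {a + b : a, b ∈ A}. With |A| = 4, there are |A|^2 = 16 ordered sum pairs; collecting distinct values, A + A = {-20, -8, 4, 16, 28, 40, 52}, so |A + A| = 7. Thus K = 7/4. Here |A + A| = 2|A| − 1 = 7, the minimum possible — so K = 7/4 is minimal, which holds iff A is an arithmetic progression.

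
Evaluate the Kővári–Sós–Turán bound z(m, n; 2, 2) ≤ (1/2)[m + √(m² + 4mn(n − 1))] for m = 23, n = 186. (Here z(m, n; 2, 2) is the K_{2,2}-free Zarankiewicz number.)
z(23, 186; 2, 2) ≤ (1/2)[23 + √(23² + 4·23·186·185)] = (1/2)[23 + √3166249] = 901.1978

Kővári–Sós–Turán: let r_1, ..., r_23 be the row sums and z = Σ r_i the total number of 1s. Each pair of columns can share at most one row with both entries 1 (else a 2×2 all-ones block appears), so Σ_i C(r_i, 2) ≤ C(186, 2) = 17205. By convexity Σ_i C(r_i, 2) ≥ 23·C(z/23, 2) = z(z − 23)/(2·23), giving z² − 23z − 23·186·185 ≤ 0 and hence z ≤ (1/2)[23 + √(529 + 4·791430)] = (1/2)[23 + √3166249] ≈ (1/2)(23 + 1779.3957) = 901.1978.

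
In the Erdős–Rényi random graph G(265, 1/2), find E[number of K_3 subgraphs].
E[# K_3] = C(265, 3) · (1/2)^C(3, 2) = 3066580 / 2^3 = 766645/2 = 383322.5

For each 3-subset S of vertices (there are C(265, 3) = 3066580 such S), let X_S = 1 if S induces a K_3 (all C(3, 2) = 3 edges present). Then P(X_S = 1) = (1/2)^3 = 1/8. By linearity of expectation, E[# K_3] = C(265, 3) · (1/2)^3 = 3066580 / 8 = 766645/2 = 383322.5.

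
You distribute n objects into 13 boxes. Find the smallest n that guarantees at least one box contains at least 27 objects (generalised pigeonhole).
n = (27 − 1)·13 + 1 = 339

By the generalised pigeonhole principle, to guarantee some box contains ≥ r objects we need more than (r − 1) · k objects total. Threshold: n = (r − 1) · k + 1. With r = 27 and k = 13: n = 26 · 13 + 1 = 338 + 1 = 339. For n = 338 = 26 · 13, we can put exactly 26 objects in every box, avoiding 27 in any single one — so 339 is tight.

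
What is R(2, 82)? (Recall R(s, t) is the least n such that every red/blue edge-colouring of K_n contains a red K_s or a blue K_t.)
R(2, 82) = 82

R(2, k) = k for all k ≥ 2: in a 2-colouring of K_k, either some edge is red (a red K_2) or all edges are blue (a blue K_k). And K_{81} coloured all-blue has no blue K_82, so R(2, 82) > 81. Hence R(2, 82) = 82.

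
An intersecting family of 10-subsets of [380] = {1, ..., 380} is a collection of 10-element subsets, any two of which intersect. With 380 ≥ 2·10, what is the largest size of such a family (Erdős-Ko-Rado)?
max |F| = C(379, 9) = 404041266059756325

The Erdős-Ko-Rado theorem states: for n ≥ 2k, an intersecting family of k-subsets of an n-element set has size at most C(n − 1, k − 1), with equality for 'star' families {A ⊆ [n] : |A| = k, i ∈ A} (fix an element i). For n = 380, k = 10: C(379, 9) = 404041266059756325.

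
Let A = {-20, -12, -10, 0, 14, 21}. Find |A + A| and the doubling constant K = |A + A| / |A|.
K = |A + A| / |A| = 20/6 = 10/3

Enumerate A + A = {a + b : a, b ∈ A}. With |A| = 6, there are |A|^2 = 36 ordered sum pairs; collecting distinct values, A + A = {-40, -32, -30, -24, -22, -20, -12, -10, -6, 0, 1, 2, 4, 9, 11, 14, 21, 28, 35, 42}, so |A + A| = 20. Thus K = 20/6 = 10/3. For comparison, the minimum possible |A + A| over all 6-element sets is 2·6 − 1 = 11 (so min K = 11/6), attained only by arithmetic progressions.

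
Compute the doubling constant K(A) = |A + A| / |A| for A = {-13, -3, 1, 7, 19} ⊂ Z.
K = |A + A| / |A| = 14/5

Enumerate A + A = {a + b : a, b ∈ A}. With |A| = 5, there are |A|^2 = 25 ordered sum pairs; collecting distinct values, A + A = {-26, -16, -12, -6, -2, 2, 4, 6, 8, 14, 16, 20, 26, 38}, so |A + A| = 14. Thus K = 14/5. For comparison, the minimum possible |A + A| over all 5-element sets is 2·5 − 1 = 9 (so min K = 9/5), attained only by arithmetic progressions.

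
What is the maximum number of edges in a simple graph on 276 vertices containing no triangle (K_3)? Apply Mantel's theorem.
ex(276, K_3) = ⌊276^2/4⌋ = 19044

Mantel (1907): a triangle-free graph on n vertices has at most ⌊n^2/4⌋ edges, with equality for the complete bipartite graph K_{⌊n/2⌋, ⌈n/2⌉}. For n = 276: ⌊276^2/4⌋ = ⌊76176/4⌋ = 19044. The extremal graph is K_{138, 138}, which has 138·138 = 19044 edges.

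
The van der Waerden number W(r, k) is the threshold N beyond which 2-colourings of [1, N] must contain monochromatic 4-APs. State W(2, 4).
W(2, 4) = 35

This is a classical value, W(2, 4) = 35, established by combining an explicit 2-colouring of {1, ..., 34} with no monochromatic 4-AP (giving the lower bound W(2, 4) > 34) and a finite case analysis / exhaustive computer search showing every 2-colouring of {1, ..., 35} has such an AP.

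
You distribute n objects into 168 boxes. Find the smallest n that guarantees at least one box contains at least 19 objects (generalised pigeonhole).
n = (19 − 1)·168 + 1 = 3025

By the generalised pigeonhole principle, to guarantee some box contains ≥ r objects we need more than (r − 1) · k objects total. Threshold: n = (r − 1) · k + 1. With r = 19 and k = 168: n = 18 · 168 + 1 = 3024 + 1 = 3025. For n = 3024 = 18 · 168, we can put exactly 18 objects in every box, avoiding 19 in any single one — so 3025 is tight.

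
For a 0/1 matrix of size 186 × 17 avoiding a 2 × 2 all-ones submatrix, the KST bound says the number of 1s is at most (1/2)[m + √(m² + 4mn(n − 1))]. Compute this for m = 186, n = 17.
z(186, 17; 2, 2) ≤ (1/2)[186 + √(186² + 4·186·17·16)] = (1/2)[186 + √236964] = 336.3947

Kővári–Sós–Turán: let r_1, ..., r_186 be the row sums and z = Σ r_i the total number of 1s. Each pair of columns can share at most one row with both entries 1 (else a 2×2 all-ones block appears), so Σ_i C(r_i, 2) ≤ C(17, 2) = 136. By convexity Σ_i C(r_i, 2) ≥ 186·C(z/186, 2) = z(z − 186)/(2·186), giving z² − 186z − 186·17·16 ≤ 0 and hence z ≤ (1/2)[186 + √(34596 + 4·50592)] = (1/2)[186 + √236964] ≈ (1/2)(186 + 486.7895) = 336.3947.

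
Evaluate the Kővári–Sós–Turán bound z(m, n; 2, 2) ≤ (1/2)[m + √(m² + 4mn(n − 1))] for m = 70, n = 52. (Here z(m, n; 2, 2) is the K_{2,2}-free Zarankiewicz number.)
z(70, 52; 2, 2) ≤ (1/2)[70 + √(70² + 4·70·52·51)] = (1/2)[70 + √747460] = 467.2788

Kővári–Sós–Turán: let r_1, ..., r_70 be the row sums and z = Σ r_i the total number of 1s. Each pair of columns can share at most one row with both entries 1 (else a 2×2 all-ones block appears), so Σ_i C(r_i, 2) ≤ C(52, 2) = 1326. By convexity Σ_i C(r_i, 2) ≥ 70·C(z/70, 2) = z(z − 70)/(2·70), giving z² − 70z − 70·52·51 ≤ 0 and hence z ≤ (1/2)[70 + √(4900 + 4·185640)] = (1/2)[70 + √747460] ≈ (1/2)(70 + 864.5577) = 467.2788.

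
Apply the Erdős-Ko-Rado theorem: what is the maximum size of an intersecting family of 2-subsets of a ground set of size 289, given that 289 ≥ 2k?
max |F| = C(288, 1) = 288

The Erdős-Ko-Rado theorem states: for n ≥ 2k, an intersecting family of k-subsets of an n-element set has size at most C(n − 1, k − 1), with equality for 'star' families {A ⊆ [n] : |A| = k, i ∈ A} (fix an element i). For n = 289, k = 2: C(288, 1) = 288.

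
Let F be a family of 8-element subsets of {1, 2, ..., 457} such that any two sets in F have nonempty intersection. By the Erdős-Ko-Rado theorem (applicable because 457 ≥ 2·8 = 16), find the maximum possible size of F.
max |F| = C(456, 7) = 776653400694600

The Erdős-Ko-Rado theorem states: for n ≥ 2k, an intersecting family of k-subsets of an n-element set has size at most C(n − 1, k − 1), with equality for 'star' families {A ⊆ [n] : |A| = k, i ∈ A} (fix an element i). For n = 457, k = 8: C(456, 7) = 776653400694600.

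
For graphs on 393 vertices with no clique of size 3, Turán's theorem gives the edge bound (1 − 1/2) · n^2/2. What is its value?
Turán density bound = (1/2) · 393^2/2 = 154449/4 ≈ 38612.25

Turán's theorem: ex(n, K_{r+1}) is achieved by the complete r-partite Turán graph T(n, r) with parts as balanced as possible, and is at most (1 − 1/r) · n^2/2. For r = 2, n = 393: the density bound is (1/2) · 154449/2 = 154449/4 ≈ 38612.25. The integer-valued extremum is e(T(393, 2)) = 38612, which is strictly less than the density bound 154449/4 since 2 ∤ 393 (the parts of T(393, 2) cannot all be equal).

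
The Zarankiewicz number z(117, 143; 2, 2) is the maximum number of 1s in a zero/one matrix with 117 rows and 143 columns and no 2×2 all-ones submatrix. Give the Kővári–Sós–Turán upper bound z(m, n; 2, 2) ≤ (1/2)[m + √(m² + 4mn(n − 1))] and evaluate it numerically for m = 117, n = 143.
z(117, 143; 2, 2) ≤ (1/2)[117 + √(117² + 4·117·143·142)] = (1/2)[117 + √9516897] = 1600.9734

Kővári–Sós–Turán: let r_1, ..., r_117 be the row sums and z = Σ r_i the total number of 1s. Each pair of columns can share at most one row with both entries 1 (else a 2×2 all-ones block appears), so Σ_i C(r_i, 2) ≤ C(143, 2) = 10153. By convexity Σ_i C(r_i, 2) ≥ 117·C(z/117, 2) = z(z − 117)/(2·117), giving z² − 117z − 117·143·142 ≤ 0 and hence z ≤ (1/2)[117 + √(13689 + 4·2375802)] = (1/2)[117 + √9516897] ≈ (1/2)(117 + 3084.9468) = 1600.9734.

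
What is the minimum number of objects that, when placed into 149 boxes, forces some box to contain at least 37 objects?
n = (37 − 1)·149 + 1 = 5365

By the generalised pigeonhole principle, to guarantee some box contains ≥ r objects we need more than (r − 1) · k objects total. Threshold: n = (r − 1) · k + 1. With r = 37 and k = 149: n = 36 · 149 + 1 = 5364 + 1 = 5365. For n = 5364 = 36 · 149, we can put exactly 36 objects in every box, avoiding 37 in any single one — so 5365 is tight.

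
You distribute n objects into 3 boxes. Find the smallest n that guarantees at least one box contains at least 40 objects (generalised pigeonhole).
n = (40 − 1)·3 + 1 = 118

By the generalised pigeonhole principle, to guarantee some box contains ≥ r objects we need more than (r − 1) · k objects total. Threshold: n = (r − 1) · k + 1. With r = 40 and k = 3: n = 39 · 3 + 1 = 117 + 1 = 118. For n = 117 = 39 · 3, we can put exactly 39 objects in every box, avoiding 40 in any single one — so 118 is tight.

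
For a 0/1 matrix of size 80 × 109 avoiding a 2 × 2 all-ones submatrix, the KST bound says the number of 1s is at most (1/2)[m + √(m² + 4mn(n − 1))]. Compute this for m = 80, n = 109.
z(80, 109; 2, 2) ≤ (1/2)[80 + √(80² + 4·80·109·108)] = (1/2)[80 + √3773440] = 1011.2672

Kővári–Sós–Turán: let r_1, ..., r_80 be the row sums and z = Σ r_i the total number of 1s. Each pair of columns can share at most one row with both entries 1 (else a 2×2 all-ones block appears), so Σ_i C(r_i, 2) ≤ C(109, 2) = 5886. By convexity Σ_i C(r_i, 2) ≥ 80·C(z/80, 2) = z(z − 80)/(2·80), giving z² − 80z − 80·109·108 ≤ 0 and hence z ≤ (1/2)[80 + √(6400 + 4·941760)] = (1/2)[80 + √3773440] ≈ (1/2)(80 + 1942.5344) = 1011.2672.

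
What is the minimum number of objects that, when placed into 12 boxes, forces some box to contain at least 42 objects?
n = (42 − 1)·12 + 1 = 493

By the generalised pigeonhole principle, to guarantee some box contains ≥ r objects we need more than (r − 1) · k objects total. Threshold: n = (r − 1) · k + 1. With r = 42 and k = 12: n = 41 · 12 + 1 = 492 + 1 = 493. For n = 492 = 41 · 12, we can put exactly 41 objects in every box, avoiding 42 in any single one — so 493 is tight.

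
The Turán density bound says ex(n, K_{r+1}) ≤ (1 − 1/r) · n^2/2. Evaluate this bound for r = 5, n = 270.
Turán density bound = (4/5) · 270^2/2 = 29160

Turán's theorem: ex(n, K_{r+1}) is achieved by the complete r-partite Turán graph T(n, r) with parts as balanced as possible, and is at most (1 − 1/r) · n^2/2. For r = 5, n = 270: the density bound is (4/5) · 72900/2 = 29160. Since 5 ∣ 270, the Turán graph T(270, 5) has parts of equal size 54, and its edge count e(T(270, 5)) = 29160 attains the density bound exactly.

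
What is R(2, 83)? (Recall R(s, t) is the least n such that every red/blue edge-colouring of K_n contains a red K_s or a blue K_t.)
R(2, 83) = 83

R(2, k) = k for all k ≥ 2: in a 2-colouring of K_k, either some edge is red (a red K_2) or all edges are blue (a blue K_k). And K_{82} coloured all-blue has no blue K_83, so R(2, 83) > 82. Hence R(2, 83) = 83.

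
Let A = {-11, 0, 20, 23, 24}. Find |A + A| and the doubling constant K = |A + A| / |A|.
K = |A + A| / |A| = 15/5 = 3

Enumerate A + A = {a + b : a, b ∈ A}. With |A| = 5, there are |A|^2 = 25 ordered sum pairs; collecting distinct values, A + A = {-22, -11, 0, 9, 12, 13, 20, 23, 24, 40, 43, 44, 46, 47, 48}, so |A + A| = 15. Thus K = 15/5 = 3. For comparison, the minimum possible |A + A| over all 5-element sets is 2·5 − 1 = 9 (so min K = 9/5), attained only by arithmetic progressions.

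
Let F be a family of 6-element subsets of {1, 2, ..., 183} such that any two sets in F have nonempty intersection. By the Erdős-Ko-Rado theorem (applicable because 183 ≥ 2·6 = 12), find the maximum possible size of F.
max |F| = C(182, 5) = 1574397006

The Erdős-Ko-Rado theorem states: for n ≥ 2k, an intersecting family of k-subsets of an n-element set has size at most C(n − 1, k − 1), with equality for 'star' families {A ⊆ [n] : |A| = k, i ∈ A} (fix an element i). For n = 183, k = 6: C(182, 5) = 1574397006.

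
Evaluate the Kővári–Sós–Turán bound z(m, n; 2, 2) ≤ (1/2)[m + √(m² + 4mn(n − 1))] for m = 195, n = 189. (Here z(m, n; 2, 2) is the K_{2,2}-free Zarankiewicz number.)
z(195, 189; 2, 2) ≤ (1/2)[195 + √(195² + 4·195·189·188)] = (1/2)[195 + √27752985] = 2731.5551

Kővári–Sós–Turán: let r_1, ..., r_195 be the row sums and z = Σ r_i the total number of 1s. Each pair of columns can share at most one row with both entries 1 (else a 2×2 all-ones block appears), so Σ_i C(r_i, 2) ≤ C(189, 2) = 17766. By convexity Σ_i C(r_i, 2) ≥ 195·C(z/195, 2) = z(z − 195)/(2·195), giving z² − 195z − 195·189·188 ≤ 0 and hence z ≤ (1/2)[195 + √(38025 + 4·6928740)] = (1/2)[195 + √27752985] ≈ (1/2)(195 + 5268.1102) = 2731.5551.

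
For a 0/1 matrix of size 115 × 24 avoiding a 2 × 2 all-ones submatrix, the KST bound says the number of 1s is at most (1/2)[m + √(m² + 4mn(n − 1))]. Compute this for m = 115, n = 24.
z(115, 24; 2, 2) ≤ (1/2)[115 + √(115² + 4·115·24·23)] = (1/2)[115 + √267145] = 315.9304

Kővári–Sós–Turán: let r_1, ..., r_115 be the row sums and z = Σ r_i the total number of 1s. Each pair of columns can share at most one row with both entries 1 (else a 2×2 all-ones block appears), so Σ_i C(r_i, 2) ≤ C(24, 2) = 276. By convexity Σ_i C(r_i, 2) ≥ 115·C(z/115, 2) = z(z − 115)/(2·115), giving z² − 115z − 115·24·23 ≤ 0 and hence z ≤ (1/2)[115 + √(13225 + 4·63480)] = (1/2)[115 + √267145] ≈ (1/2)(115 + 516.8607) = 315.9304.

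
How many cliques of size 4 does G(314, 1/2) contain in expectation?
E[# K_4] = C(314, 4) · (1/2)^C(4, 2) = 397354126 / 2^6 = 198677063/32 = 6208658.21875

For each 4-subset S of vertices (there are C(314, 4) = 397354126 such S), let X_S = 1 if S induces a K_4 (all C(4, 2) = 6 edges present). Then P(X_S = 1) = (1/2)^6 = 1/64. By linearity of expectation, E[# K_4] = C(314, 4) · (1/2)^6 = 397354126 / 64 = 198677063/32 = 6208658.21875.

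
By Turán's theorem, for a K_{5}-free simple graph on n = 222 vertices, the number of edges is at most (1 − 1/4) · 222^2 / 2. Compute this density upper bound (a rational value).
Turán density bound = (3/4) · 222^2/2 = 36963/2 ≈ 18481.5

Turán's theorem: ex(n, K_{r+1}) is achieved by the complete r-partite Turán graph T(n, r) with parts as balanced as possible, and is at most (1 − 1/r) · n^2/2. For r = 4, n = 222: the density bound is (3/4) · 49284/2 = 36963/2 ≈ 18481.5. The integer-valued extremum is e(T(222, 4)) = 18481, which is strictly less than the density bound 36963/2 since 4 ∤ 222 (the parts of T(222, 4) cannot all be equal).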